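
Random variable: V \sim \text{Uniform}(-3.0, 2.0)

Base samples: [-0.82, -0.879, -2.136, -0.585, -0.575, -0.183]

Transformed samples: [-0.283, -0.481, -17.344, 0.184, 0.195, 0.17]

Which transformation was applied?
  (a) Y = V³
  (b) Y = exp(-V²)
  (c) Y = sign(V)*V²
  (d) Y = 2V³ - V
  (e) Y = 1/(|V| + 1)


Checking option (d) Y = 2V³ - V:
  V = -0.82 -> Y = -0.283 ✓
  V = -0.879 -> Y = -0.481 ✓
  V = -2.136 -> Y = -17.344 ✓
All samples match this transformation.

(d) 2V³ - V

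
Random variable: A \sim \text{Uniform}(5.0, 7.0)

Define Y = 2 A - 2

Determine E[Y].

For Y = 2A - 2:
E[Y] = 2 * E[A] - 2
E[A] = (5 + 7)/2 = 6
E[Y] = 2 * 6 - 2 = 10

10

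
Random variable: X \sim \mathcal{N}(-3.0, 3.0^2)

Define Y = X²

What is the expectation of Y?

E[X²] = Var(X) + (E[X])² = 9 + 9 = 18

18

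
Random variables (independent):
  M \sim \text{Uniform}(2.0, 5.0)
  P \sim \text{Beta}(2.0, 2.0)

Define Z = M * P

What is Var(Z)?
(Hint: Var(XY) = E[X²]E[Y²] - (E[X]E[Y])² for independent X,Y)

Var(XY) = E[X²]E[Y²] - (E[X]E[Y])²
E[M] = 3.5, Var(M) = 0.75
E[P] = 0.5, Var(P) = 0.05
E[M²] = 0.75 + 3.5² = 13
E[P²] = 0.05 + 0.5² = 0.3
Var(Z) = 13*0.3 - (3.5*0.5)²
= 3.9 - 3.0625 = 0.8375

0.8375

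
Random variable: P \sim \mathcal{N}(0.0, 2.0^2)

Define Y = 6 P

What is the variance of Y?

For Y = aP + b: Var(Y) = a² * Var(P)
Var(P) = 2.0^2 = 4
Var(Y) = 6² * 4 = 36 * 4 = 144

144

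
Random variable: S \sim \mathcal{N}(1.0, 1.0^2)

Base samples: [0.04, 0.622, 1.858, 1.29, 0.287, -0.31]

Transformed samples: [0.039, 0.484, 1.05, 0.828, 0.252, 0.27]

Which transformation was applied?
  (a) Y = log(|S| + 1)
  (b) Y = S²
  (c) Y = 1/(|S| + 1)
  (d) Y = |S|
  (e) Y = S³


Checking option (a) Y = log(|S| + 1):
  S = 0.04 -> Y = 0.039 ✓
  S = 0.622 -> Y = 0.484 ✓
  S = 1.858 -> Y = 1.05 ✓
All samples match this transformation.

(a) log(|S| + 1)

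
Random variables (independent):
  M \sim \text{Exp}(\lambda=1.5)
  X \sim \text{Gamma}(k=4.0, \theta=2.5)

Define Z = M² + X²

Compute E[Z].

E[Z] = E[M²] + E[X²]
E[M²] = Var(M) + E[M]² = 0.44444444 + 0.44444444 = 0.88888889
E[X²] = Var(X) + E[X]² = 25 + 100 = 125
E[Z] = 0.88888889 + 125 = 125.88889

125.88889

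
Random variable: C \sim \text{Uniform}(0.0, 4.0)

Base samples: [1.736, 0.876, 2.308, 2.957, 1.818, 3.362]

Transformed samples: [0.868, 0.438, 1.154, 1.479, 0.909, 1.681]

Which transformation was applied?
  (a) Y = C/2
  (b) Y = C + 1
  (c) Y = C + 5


Checking option (a) Y = C/2:
  C = 1.736 -> Y = 0.868 ✓
  C = 0.876 -> Y = 0.438 ✓
  C = 2.308 -> Y = 1.154 ✓
All samples match this transformation.

(a) C/2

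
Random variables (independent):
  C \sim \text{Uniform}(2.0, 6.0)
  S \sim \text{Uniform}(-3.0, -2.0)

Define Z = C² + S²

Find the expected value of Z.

E[Z] = E[C²] + E[S²]
E[C²] = Var(C) + E[C]² = 1.3333333 + 16 = 17.333333
E[S²] = Var(S) + E[S]² = 0.083333333 + 6.25 = 6.3333333
E[Z] = 17.333333 + 6.3333333 = 23.666667

23.666667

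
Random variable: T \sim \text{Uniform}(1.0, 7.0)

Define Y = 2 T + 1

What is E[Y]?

For Y = 2T + 1:
E[Y] = 2 * E[T] + 1
E[T] = (1 + 7)/2 = 4
E[Y] = 2 * 4 + 1 = 9

9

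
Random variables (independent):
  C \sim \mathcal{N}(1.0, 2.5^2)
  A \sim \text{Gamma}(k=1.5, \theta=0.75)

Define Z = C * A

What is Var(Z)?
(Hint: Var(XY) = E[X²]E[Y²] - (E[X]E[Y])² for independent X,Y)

Var(XY) = E[X²]E[Y²] - (E[X]E[Y])²
E[C] = 1, Var(C) = 6.25
E[A] = 1.125, Var(A) = 0.84375
E[C²] = 6.25 + 1² = 7.25
E[A²] = 0.84375 + 1.125² = 2.109375
Var(Z) = 7.25*2.109375 - (1*1.125)²
= 15.292969 - 1.265625 = 14.027344

14.027344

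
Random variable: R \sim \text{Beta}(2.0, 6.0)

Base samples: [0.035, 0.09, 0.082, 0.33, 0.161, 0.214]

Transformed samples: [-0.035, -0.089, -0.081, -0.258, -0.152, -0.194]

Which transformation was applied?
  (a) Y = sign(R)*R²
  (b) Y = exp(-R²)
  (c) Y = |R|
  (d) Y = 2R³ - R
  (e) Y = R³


Checking option (d) Y = 2R³ - R:
  R = 0.035 -> Y = -0.035 ✓
  R = 0.09 -> Y = -0.089 ✓
  R = 0.082 -> Y = -0.081 ✓
All samples match this transformation.

(d) 2R³ - R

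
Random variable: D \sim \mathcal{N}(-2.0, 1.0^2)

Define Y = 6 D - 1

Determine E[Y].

For Y = 6D - 1:
E[Y] = 6 * E[D] - 1
E[D] = -2.0 = -2
E[Y] = 6 * (-2) - 1 = -13

-13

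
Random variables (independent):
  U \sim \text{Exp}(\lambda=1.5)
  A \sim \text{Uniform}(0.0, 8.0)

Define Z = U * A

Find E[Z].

For independent RVs: E[XY] = E[X]*E[Y]
E[U] = 0.66666667
E[A] = 4
E[Z] = 0.66666667 * 4 = 2.6666667

2.6666667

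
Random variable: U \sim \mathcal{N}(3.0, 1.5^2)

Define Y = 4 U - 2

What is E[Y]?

For Y = 4U - 2:
E[Y] = 4 * E[U] - 2
E[U] = 3.0 = 3
E[Y] = 4 * 3 - 2 = 10

10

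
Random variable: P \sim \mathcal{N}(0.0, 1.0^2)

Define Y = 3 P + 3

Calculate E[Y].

For Y = 3P + 3:
E[Y] = 3 * E[P] + 3
E[P] = 0.0 = 0
E[Y] = 3 * 0 + 3 = 3

3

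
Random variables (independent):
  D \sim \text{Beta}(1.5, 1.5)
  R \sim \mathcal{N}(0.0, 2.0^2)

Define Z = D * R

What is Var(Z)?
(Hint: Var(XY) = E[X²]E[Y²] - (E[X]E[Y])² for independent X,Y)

Var(XY) = E[X²]E[Y²] - (E[X]E[Y])²
E[D] = 0.5, Var(D) = 0.0625
E[R] = 0, Var(R) = 4
E[D²] = 0.0625 + 0.5² = 0.3125
E[R²] = 4 + 0² = 4
Var(Z) = 0.3125*4 - (0.5*0)²
= 1.25 - 0 = 1.25

1.25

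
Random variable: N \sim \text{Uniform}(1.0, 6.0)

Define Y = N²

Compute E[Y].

E[N²] = Var(N) + (E[N])² = 2.0833333 + 12.25 = 14.333333

14.333333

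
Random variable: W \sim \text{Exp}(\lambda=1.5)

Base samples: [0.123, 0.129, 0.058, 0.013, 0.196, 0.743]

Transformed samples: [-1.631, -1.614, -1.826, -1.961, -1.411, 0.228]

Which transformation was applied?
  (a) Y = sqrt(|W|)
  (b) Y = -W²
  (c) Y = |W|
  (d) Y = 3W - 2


Checking option (d) Y = 3W - 2:
  W = 0.123 -> Y = -1.631 ✓
  W = 0.129 -> Y = -1.614 ✓
  W = 0.058 -> Y = -1.826 ✓
All samples match this transformation.

(d) 3W - 2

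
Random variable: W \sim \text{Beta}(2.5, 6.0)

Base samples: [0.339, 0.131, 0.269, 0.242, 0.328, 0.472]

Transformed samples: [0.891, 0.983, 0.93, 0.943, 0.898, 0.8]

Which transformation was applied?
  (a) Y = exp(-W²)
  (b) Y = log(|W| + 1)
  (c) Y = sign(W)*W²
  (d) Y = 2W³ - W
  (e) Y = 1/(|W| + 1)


Checking option (a) Y = exp(-W²):
  W = 0.339 -> Y = 0.891 ✓
  W = 0.131 -> Y = 0.983 ✓
  W = 0.269 -> Y = 0.93 ✓
All samples match this transformation.

(a) exp(-W²)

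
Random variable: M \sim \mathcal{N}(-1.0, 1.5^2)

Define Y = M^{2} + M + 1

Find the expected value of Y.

E[Y] = 1*E[M²] + 1*E[M] + 1
E[M] = -1
E[M²] = Var(M) + (E[M])² = 2.25 + 1 = 3.25
E[Y] = 1*3.25 + 1*(-1) + 1 = 3.25

3.25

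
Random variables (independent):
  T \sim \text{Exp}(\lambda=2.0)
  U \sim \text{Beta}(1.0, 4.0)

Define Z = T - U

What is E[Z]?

E[Z] = 1*E[T] - 1*E[U]
E[T] = 0.5
E[U] = 0.2
E[Z] = 1*0.5 - 1*0.2 = 0.3

0.3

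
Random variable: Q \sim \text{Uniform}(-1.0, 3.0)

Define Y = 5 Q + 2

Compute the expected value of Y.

For Y = 5Q + 2:
E[Y] = 5 * E[Q] + 2
E[Q] = (-1 + 3)/2 = 1
E[Y] = 5 * 1 + 2 = 7

7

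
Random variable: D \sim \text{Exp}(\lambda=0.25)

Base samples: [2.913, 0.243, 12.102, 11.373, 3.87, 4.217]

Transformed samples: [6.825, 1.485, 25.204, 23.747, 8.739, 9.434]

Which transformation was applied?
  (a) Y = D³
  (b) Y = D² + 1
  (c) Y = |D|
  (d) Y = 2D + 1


Checking option (d) Y = 2D + 1:
  D = 2.913 -> Y = 6.825 ✓
  D = 0.243 -> Y = 1.485 ✓
  D = 12.102 -> Y = 25.204 ✓
All samples match this transformation.

(d) 2D + 1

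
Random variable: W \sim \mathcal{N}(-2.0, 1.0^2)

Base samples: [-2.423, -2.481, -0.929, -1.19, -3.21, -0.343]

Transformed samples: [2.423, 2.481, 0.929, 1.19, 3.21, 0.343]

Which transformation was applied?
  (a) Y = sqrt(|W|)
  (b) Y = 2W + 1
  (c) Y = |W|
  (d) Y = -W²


Checking option (c) Y = |W|:
  W = -2.423 -> Y = 2.423 ✓
  W = -2.481 -> Y = 2.481 ✓
  W = -0.929 -> Y = 0.929 ✓
All samples match this transformation.

(c) |W|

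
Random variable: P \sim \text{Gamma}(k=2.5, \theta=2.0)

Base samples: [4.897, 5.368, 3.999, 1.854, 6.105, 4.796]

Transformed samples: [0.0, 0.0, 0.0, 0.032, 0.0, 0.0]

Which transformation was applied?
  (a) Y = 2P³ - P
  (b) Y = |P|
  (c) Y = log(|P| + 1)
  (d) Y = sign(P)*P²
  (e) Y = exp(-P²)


Checking option (e) Y = exp(-P²):
  P = 4.897 -> Y = 0.0 ✓
  P = 5.368 -> Y = 0.0 ✓
  P = 3.999 -> Y = 0.0 ✓
All samples match this transformation.

(e) exp(-P²)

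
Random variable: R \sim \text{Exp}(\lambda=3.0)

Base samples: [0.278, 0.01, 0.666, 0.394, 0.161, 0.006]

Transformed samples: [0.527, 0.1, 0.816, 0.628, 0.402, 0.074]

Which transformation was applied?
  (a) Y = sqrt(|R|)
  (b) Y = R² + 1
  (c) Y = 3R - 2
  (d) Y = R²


Checking option (a) Y = sqrt(|R|):
  R = 0.278 -> Y = 0.527 ✓
  R = 0.01 -> Y = 0.1 ✓
  R = 0.666 -> Y = 0.816 ✓
All samples match this transformation.

(a) sqrt(|R|)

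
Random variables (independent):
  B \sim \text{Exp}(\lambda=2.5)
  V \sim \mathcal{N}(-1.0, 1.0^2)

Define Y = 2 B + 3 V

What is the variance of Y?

For independent RVs: Var(aX + bY) = a²Var(X) + b²Var(Y)
Var(B) = 0.16
Var(V) = 1
Var(Y) = 2²*0.16 + 3²*1
= 4*0.16 + 9*1 = 9.64

9.64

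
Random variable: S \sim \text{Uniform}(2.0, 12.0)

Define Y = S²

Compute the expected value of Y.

E[S²] = Var(S) + (E[S])² = 8.3333333 + 49 = 57.333333

57.333333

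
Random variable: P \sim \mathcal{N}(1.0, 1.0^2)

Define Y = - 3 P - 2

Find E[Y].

For Y = -3P - 2:
E[Y] = -3 * E[P] - 2
E[P] = 1.0 = 1
E[Y] = -3 * 1 - 2 = -5

-5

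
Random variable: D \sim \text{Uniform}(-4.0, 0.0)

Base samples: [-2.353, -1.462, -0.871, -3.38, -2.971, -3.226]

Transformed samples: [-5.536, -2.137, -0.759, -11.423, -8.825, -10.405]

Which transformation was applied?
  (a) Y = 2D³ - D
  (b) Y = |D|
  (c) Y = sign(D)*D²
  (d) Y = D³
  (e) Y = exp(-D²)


Checking option (c) Y = sign(D)*D²:
  D = -2.353 -> Y = -5.536 ✓
  D = -1.462 -> Y = -2.137 ✓
  D = -0.871 -> Y = -0.759 ✓
All samples match this transformation.

(c) sign(D)*D²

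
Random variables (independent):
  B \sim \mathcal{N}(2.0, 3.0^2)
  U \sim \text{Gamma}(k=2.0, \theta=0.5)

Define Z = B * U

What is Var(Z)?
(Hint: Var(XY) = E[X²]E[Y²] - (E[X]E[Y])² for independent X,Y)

Var(XY) = E[X²]E[Y²] - (E[X]E[Y])²
E[B] = 2, Var(B) = 9
E[U] = 1, Var(U) = 0.5
E[B²] = 9 + 2² = 13
E[U²] = 0.5 + 1² = 1.5
Var(Z) = 13*1.5 - (2*1)²
= 19.5 - 4 = 15.5

15.5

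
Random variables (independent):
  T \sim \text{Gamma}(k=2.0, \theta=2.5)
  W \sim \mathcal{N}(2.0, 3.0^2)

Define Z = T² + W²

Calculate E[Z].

E[Z] = E[T²] + E[W²]
E[T²] = Var(T) + E[T]² = 12.5 + 25 = 37.5
E[W²] = Var(W) + E[W]² = 9 + 4 = 13
E[Z] = 37.5 + 13 = 50.5

50.5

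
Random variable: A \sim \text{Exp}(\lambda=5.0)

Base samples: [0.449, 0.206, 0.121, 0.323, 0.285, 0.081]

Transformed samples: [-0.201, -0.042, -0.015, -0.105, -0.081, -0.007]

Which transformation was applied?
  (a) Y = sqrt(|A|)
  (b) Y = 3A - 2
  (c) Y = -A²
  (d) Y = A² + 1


Checking option (c) Y = -A²:
  A = 0.449 -> Y = -0.201 ✓
  A = 0.206 -> Y = -0.042 ✓
  A = 0.121 -> Y = -0.015 ✓
All samples match this transformation.

(c) -A²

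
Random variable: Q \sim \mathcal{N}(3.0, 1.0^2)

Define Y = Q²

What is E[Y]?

E[Q²] = Var(Q) + (E[Q])² = 1 + 9 = 10

10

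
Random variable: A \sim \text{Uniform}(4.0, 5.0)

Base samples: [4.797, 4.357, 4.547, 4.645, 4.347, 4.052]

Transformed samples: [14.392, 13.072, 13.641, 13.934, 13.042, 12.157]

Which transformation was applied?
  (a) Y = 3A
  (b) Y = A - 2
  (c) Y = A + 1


Checking option (a) Y = 3A:
  A = 4.797 -> Y = 14.392 ✓
  A = 4.357 -> Y = 13.072 ✓
  A = 4.547 -> Y = 13.641 ✓
All samples match this transformation.

(a) 3A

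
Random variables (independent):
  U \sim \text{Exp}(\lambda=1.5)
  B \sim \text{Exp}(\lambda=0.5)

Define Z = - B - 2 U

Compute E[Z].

E[Z] = -2*E[U] - 1*E[B]
E[U] = 0.66666667
E[B] = 2
E[Z] = -2*0.66666667 - 1*2 = -3.3333333

-3.3333333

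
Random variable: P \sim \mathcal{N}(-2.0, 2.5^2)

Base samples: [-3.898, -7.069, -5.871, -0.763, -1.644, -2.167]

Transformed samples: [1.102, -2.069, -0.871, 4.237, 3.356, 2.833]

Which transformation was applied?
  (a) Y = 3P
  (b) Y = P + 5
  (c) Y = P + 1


Checking option (b) Y = P + 5:
  P = -3.898 -> Y = 1.102 ✓
  P = -7.069 -> Y = -2.069 ✓
  P = -5.871 -> Y = -0.871 ✓
All samples match this transformation.

(b) P + 5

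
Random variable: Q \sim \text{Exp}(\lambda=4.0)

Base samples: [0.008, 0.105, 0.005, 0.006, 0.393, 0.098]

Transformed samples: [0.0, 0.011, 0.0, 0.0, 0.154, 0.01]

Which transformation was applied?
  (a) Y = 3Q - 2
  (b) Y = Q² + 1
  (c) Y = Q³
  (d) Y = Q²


Checking option (d) Y = Q²:
  Q = 0.008 -> Y = 0.0 ✓
  Q = 0.105 -> Y = 0.011 ✓
  Q = 0.005 -> Y = 0.0 ✓
All samples match this transformation.

(d) Q²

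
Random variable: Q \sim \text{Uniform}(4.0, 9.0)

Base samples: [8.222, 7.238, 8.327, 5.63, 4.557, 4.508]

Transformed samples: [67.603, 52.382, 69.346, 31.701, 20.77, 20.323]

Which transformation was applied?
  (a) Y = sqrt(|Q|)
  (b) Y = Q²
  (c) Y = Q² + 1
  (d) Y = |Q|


Checking option (b) Y = Q²:
  Q = 8.222 -> Y = 67.603 ✓
  Q = 7.238 -> Y = 52.382 ✓
  Q = 8.327 -> Y = 69.346 ✓
All samples match this transformation.

(b) Q²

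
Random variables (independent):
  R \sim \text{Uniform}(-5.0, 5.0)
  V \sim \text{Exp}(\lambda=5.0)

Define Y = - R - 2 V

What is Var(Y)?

For independent RVs: Var(aX + bY) = a²Var(X) + b²Var(Y)
Var(R) = 8.3333333
Var(V) = 0.04
Var(Y) = (-1)²*8.3333333 + (-2)²*0.04
= 1*8.3333333 + 4*0.04 = 8.4933333

8.4933333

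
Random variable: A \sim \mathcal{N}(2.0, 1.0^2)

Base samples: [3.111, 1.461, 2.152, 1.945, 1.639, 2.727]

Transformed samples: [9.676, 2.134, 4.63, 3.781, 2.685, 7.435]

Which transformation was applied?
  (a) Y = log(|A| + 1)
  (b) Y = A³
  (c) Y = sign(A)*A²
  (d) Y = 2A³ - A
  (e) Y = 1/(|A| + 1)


Checking option (c) Y = sign(A)*A²:
  A = 3.111 -> Y = 9.676 ✓
  A = 1.461 -> Y = 2.134 ✓
  A = 2.152 -> Y = 4.63 ✓
All samples match this transformation.

(c) sign(A)*A²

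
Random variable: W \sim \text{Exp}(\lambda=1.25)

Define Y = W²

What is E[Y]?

E[W²] = Var(W) + (E[W])² = 0.64 + 0.64 = 1.28

1.28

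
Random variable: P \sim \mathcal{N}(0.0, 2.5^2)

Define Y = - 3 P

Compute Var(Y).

For Y = aP + b: Var(Y) = a² * Var(P)
Var(P) = 2.5^2 = 6.25
Var(Y) = (-3)² * 6.25 = 9 * 6.25 = 56.25

56.25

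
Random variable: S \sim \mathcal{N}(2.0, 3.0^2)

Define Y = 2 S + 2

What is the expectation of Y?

For Y = 2S + 2:
E[Y] = 2 * E[S] + 2
E[S] = 2.0 = 2
E[Y] = 2 * 2 + 2 = 6

6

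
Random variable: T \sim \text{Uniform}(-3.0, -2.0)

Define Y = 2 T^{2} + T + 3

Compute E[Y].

E[Y] = 2*E[T²] + 1*E[T] + 3
E[T] = -2.5
E[T²] = Var(T) + (E[T])² = 0.083333333 + 6.25 = 6.3333333
E[Y] = 2*6.3333333 + 1*(-2.5) + 3 = 13.166667

13.166667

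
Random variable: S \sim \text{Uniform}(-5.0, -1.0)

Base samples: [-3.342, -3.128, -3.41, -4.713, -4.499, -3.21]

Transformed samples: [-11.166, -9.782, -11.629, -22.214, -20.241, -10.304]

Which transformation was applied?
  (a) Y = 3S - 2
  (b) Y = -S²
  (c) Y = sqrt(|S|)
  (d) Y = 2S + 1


Checking option (b) Y = -S²:
  S = -3.342 -> Y = -11.166 ✓
  S = -3.128 -> Y = -9.782 ✓
  S = -3.41 -> Y = -11.629 ✓
All samples match this transformation.

(b) -S²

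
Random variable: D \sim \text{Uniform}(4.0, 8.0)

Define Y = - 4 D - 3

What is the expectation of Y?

For Y = -4D - 3:
E[Y] = -4 * E[D] - 3
E[D] = (4 + 8)/2 = 6
E[Y] = -4 * 6 - 3 = -27

-27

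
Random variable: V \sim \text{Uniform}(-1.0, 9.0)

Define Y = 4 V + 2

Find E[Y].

For Y = 4V + 2:
E[Y] = 4 * E[V] + 2
E[V] = (-1 + 9)/2 = 4
E[Y] = 4 * 4 + 2 = 18

18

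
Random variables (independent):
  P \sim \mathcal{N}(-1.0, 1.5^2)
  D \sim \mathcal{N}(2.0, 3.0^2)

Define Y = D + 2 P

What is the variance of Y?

For independent RVs: Var(aX + bY) = a²Var(X) + b²Var(Y)
Var(P) = 2.25
Var(D) = 9
Var(Y) = 2²*2.25 + 1²*9
= 4*2.25 + 1*9 = 18

18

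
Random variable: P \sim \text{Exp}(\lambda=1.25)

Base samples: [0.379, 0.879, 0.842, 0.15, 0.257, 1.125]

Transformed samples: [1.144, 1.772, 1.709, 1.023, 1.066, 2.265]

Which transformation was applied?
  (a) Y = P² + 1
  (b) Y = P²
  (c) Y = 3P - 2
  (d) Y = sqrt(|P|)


Checking option (a) Y = P² + 1:
  P = 0.379 -> Y = 1.144 ✓
  P = 0.879 -> Y = 1.772 ✓
  P = 0.842 -> Y = 1.709 ✓
All samples match this transformation.

(a) P² + 1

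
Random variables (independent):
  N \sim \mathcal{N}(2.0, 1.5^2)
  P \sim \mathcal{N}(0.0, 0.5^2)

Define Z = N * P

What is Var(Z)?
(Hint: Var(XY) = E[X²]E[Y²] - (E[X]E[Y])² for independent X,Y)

Var(XY) = E[X²]E[Y²] - (E[X]E[Y])²
E[N] = 2, Var(N) = 2.25
E[P] = 0, Var(P) = 0.25
E[N²] = 2.25 + 2² = 6.25
E[P²] = 0.25 + 0² = 0.25
Var(Z) = 6.25*0.25 - (2*0)²
= 1.5625 - 0 = 1.5625

1.5625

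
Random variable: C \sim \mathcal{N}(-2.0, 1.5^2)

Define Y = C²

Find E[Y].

Using E[X²] = Var(X) + (E[X])²:
E[C] = -2
Var(C) = 1.5^2 = 2.25
E[C²] = 2.25 + (-2)² = 2.25 + 4 = 6.25

6.25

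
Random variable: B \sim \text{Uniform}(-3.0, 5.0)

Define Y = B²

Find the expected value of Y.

E[B²] = Var(B) + (E[B])² = 5.3333333 + 1 = 6.3333333

6.3333333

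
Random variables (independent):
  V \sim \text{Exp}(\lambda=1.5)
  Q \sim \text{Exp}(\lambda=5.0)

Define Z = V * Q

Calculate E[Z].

For independent RVs: E[XY] = E[X]*E[Y]
E[V] = 0.66666667
E[Q] = 0.2
E[Z] = 0.66666667 * 0.2 = 0.13333333

0.13333333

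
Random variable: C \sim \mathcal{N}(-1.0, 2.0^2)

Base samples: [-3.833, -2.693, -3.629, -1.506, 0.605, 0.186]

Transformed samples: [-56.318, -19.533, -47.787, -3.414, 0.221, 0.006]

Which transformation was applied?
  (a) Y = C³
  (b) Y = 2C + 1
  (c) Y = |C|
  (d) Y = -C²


Checking option (a) Y = C³:
  C = -3.833 -> Y = -56.318 ✓
  C = -2.693 -> Y = -19.533 ✓
  C = -3.629 -> Y = -47.787 ✓
All samples match this transformation.

(a) C³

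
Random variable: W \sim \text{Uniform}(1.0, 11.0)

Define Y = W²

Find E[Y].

Using E[X²] = Var(X) + (E[X])²:
E[W] = 6
Var(W) = (11 - 1)^2/12 = 8.3333333
E[W²] = 8.3333333 + 6² = 8.3333333 + 36 = 44.333333

44.333333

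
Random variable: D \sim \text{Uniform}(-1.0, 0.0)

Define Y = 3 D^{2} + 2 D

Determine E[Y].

E[Y] = 3*E[D²] + 2*E[D]
E[D] = -0.5
E[D²] = Var(D) + (E[D])² = 0.083333333 + 0.25 = 0.33333333
E[Y] = 3*0.33333333 + 2*(-0.5) = 0

0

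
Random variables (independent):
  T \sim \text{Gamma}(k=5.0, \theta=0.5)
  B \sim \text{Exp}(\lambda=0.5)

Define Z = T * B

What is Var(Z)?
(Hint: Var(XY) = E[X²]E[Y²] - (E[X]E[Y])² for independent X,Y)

Var(XY) = E[X²]E[Y²] - (E[X]E[Y])²
E[T] = 2.5, Var(T) = 1.25
E[B] = 2, Var(B) = 4
E[T²] = 1.25 + 2.5² = 7.5
E[B²] = 4 + 2² = 8
Var(Z) = 7.5*8 - (2.5*2)²
= 60 - 25 = 35

35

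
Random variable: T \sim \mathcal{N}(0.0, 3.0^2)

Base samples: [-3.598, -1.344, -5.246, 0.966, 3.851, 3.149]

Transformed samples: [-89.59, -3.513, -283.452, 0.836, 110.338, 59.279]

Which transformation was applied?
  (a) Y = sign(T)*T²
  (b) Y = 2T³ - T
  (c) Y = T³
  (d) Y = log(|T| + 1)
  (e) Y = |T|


Checking option (b) Y = 2T³ - T:
  T = -3.598 -> Y = -89.59 ✓
  T = -1.344 -> Y = -3.513 ✓
  T = -5.246 -> Y = -283.452 ✓
All samples match this transformation.

(b) 2T³ - T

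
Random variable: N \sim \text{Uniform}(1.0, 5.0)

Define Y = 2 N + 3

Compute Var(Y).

For Y = aN + b: Var(Y) = a² * Var(N)
Var(N) = (5 - 1)^2/12 = 1.3333333
Var(Y) = 2² * 1.3333333 = 4 * 1.3333333 = 5.3333333

5.3333333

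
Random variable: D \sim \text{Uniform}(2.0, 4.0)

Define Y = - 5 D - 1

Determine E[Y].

For Y = -5D - 1:
E[Y] = -5 * E[D] - 1
E[D] = (2 + 4)/2 = 3
E[Y] = -5 * 3 - 1 = -16

-16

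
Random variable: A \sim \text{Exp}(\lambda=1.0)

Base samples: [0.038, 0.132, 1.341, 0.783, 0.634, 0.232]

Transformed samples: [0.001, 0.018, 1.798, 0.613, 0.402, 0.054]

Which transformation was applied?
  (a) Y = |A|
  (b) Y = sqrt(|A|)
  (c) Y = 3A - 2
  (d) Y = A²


Checking option (d) Y = A²:
  A = 0.038 -> Y = 0.001 ✓
  A = 0.132 -> Y = 0.018 ✓
  A = 1.341 -> Y = 1.798 ✓
All samples match this transformation.

(d) A²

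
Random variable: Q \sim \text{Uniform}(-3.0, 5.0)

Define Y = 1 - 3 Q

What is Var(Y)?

For Y = aQ + b: Var(Y) = a² * Var(Q)
Var(Q) = (5 + 3)^2/12 = 5.3333333
Var(Y) = (-3)² * 5.3333333 = 9 * 5.3333333 = 48

48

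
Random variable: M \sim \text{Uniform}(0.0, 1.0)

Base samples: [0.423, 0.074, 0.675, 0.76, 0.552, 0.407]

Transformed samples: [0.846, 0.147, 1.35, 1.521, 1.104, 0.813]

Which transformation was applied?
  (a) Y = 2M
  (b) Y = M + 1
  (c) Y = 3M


Checking option (a) Y = 2M:
  M = 0.423 -> Y = 0.846 ✓
  M = 0.074 -> Y = 0.147 ✓
  M = 0.675 -> Y = 1.35 ✓
All samples match this transformation.

(a) 2M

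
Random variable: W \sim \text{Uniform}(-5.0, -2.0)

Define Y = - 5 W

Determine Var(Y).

For Y = aW + b: Var(Y) = a² * Var(W)
Var(W) = (-2 + 5)^2/12 = 0.75
Var(Y) = (-5)² * 0.75 = 25 * 0.75 = 18.75

18.75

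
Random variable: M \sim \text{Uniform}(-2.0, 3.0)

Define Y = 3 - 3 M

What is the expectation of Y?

For Y = -3M + 3:
E[Y] = -3 * E[M] + 3
E[M] = (-2 + 3)/2 = 0.5
E[Y] = -3 * 0.5 + 3 = 1.5

1.5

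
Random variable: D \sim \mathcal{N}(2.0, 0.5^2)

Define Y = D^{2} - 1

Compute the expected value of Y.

E[Y] = 1*E[D²] - 1
E[D] = 2
E[D²] = Var(D) + (E[D])² = 0.25 + 4 = 4.25
E[Y] = 1*4.25 - 1 = 3.25

3.25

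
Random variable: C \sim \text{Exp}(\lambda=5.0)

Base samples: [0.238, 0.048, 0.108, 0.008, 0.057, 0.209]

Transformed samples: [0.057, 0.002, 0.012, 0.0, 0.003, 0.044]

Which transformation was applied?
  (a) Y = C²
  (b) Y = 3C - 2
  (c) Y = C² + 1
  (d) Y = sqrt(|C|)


Checking option (a) Y = C²:
  C = 0.238 -> Y = 0.057 ✓
  C = 0.048 -> Y = 0.002 ✓
  C = 0.108 -> Y = 0.012 ✓
All samples match this transformation.

(a) C²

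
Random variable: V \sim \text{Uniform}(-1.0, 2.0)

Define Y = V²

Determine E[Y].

E[V²] = Var(V) + (E[V])² = 0.75 + 0.25 = 1

1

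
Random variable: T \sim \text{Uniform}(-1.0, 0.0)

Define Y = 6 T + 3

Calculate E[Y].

For Y = 6T + 3:
E[Y] = 6 * E[T] + 3
E[T] = (-1 + 0)/2 = -0.5
E[Y] = 6 * (-0.5) + 3 = 0

0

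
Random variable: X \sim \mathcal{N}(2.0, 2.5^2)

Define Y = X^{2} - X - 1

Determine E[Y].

E[Y] = 1*E[X²] - 1*E[X] - 1
E[X] = 2
E[X²] = Var(X) + (E[X])² = 6.25 + 4 = 10.25
E[Y] = 1*10.25 - 1*2 - 1 = 7.25

7.25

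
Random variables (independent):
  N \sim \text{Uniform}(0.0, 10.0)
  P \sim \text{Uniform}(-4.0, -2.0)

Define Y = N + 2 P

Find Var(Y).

For independent RVs: Var(aX + bY) = a²Var(X) + b²Var(Y)
Var(N) = 8.3333333
Var(P) = 0.33333333
Var(Y) = 1²*8.3333333 + 2²*0.33333333
= 1*8.3333333 + 4*0.33333333 = 9.6666667

9.6666667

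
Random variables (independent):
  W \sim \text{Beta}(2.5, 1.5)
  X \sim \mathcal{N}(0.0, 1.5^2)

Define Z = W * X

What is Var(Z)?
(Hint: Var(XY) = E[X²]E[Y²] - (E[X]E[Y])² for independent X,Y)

Var(XY) = E[X²]E[Y²] - (E[X]E[Y])²
E[W] = 0.625, Var(W) = 0.046875
E[X] = 0, Var(X) = 2.25
E[W²] = 0.046875 + 0.625² = 0.4375
E[X²] = 2.25 + 0² = 2.25
Var(Z) = 0.4375*2.25 - (0.625*0)²
= 0.984375 - 0 = 0.984375

0.984375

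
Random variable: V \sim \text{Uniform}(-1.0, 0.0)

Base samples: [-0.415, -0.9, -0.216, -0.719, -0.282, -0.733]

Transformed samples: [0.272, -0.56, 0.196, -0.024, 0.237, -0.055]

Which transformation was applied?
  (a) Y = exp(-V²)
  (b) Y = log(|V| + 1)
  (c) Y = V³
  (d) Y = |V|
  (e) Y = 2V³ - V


Checking option (e) Y = 2V³ - V:
  V = -0.415 -> Y = 0.272 ✓
  V = -0.9 -> Y = -0.56 ✓
  V = -0.216 -> Y = 0.196 ✓
All samples match this transformation.

(e) 2V³ - V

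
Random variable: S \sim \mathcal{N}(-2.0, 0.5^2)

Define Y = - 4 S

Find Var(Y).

For Y = aS + b: Var(Y) = a² * Var(S)
Var(S) = 0.5^2 = 0.25
Var(Y) = (-4)² * 0.25 = 16 * 0.25 = 4

4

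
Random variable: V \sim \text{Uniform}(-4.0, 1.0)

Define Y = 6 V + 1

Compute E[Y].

For Y = 6V + 1:
E[Y] = 6 * E[V] + 1
E[V] = (-4 + 1)/2 = -1.5
E[Y] = 6 * (-1.5) + 1 = -8

-8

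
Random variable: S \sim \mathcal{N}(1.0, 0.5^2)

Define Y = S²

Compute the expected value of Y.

Using E[X²] = Var(X) + (E[X])²:
E[S] = 1
Var(S) = 0.5^2 = 0.25
E[S²] = 0.25 + 1² = 0.25 + 1 = 1.25

1.25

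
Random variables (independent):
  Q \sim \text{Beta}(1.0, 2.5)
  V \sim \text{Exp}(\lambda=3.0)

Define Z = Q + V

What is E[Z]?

E[Z] = 1*E[Q] + 1*E[V]
E[Q] = 0.28571429
E[V] = 0.33333333
E[Z] = 1*0.28571429 + 1*0.33333333 = 0.61904762

0.61904762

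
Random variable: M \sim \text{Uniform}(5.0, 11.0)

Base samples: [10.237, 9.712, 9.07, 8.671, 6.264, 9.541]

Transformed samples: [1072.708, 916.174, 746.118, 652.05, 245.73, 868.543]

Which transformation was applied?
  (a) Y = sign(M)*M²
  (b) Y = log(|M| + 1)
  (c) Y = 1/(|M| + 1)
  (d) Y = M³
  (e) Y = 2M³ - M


Checking option (d) Y = M³:
  M = 10.237 -> Y = 1072.708 ✓
  M = 9.712 -> Y = 916.174 ✓
  M = 9.07 -> Y = 746.118 ✓
All samples match this transformation.

(d) M³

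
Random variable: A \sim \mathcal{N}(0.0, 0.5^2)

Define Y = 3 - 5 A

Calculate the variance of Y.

For Y = aA + b: Var(Y) = a² * Var(A)
Var(A) = 0.5^2 = 0.25
Var(Y) = (-5)² * 0.25 = 25 * 0.25 = 6.25

6.25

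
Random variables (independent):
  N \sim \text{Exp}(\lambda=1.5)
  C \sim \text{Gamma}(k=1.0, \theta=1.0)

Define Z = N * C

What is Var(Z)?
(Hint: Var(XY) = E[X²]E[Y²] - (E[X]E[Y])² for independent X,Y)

Var(XY) = E[X²]E[Y²] - (E[X]E[Y])²
E[N] = 0.66666667, Var(N) = 0.44444444
E[C] = 1, Var(C) = 1
E[N²] = 0.44444444 + 0.66666667² = 0.88888889
E[C²] = 1 + 1² = 2
Var(Z) = 0.88888889*2 - (0.66666667*1)²
= 1.7777778 - 0.44444444 = 1.3333333

1.3333333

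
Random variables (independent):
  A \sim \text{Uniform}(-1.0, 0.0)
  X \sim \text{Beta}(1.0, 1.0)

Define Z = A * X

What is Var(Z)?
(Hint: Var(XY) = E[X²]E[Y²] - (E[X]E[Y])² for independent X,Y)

Var(XY) = E[X²]E[Y²] - (E[X]E[Y])²
E[A] = -0.5, Var(A) = 0.083333333
E[X] = 0.5, Var(X) = 0.083333333
E[A²] = 0.083333333 + (-0.5)² = 0.33333333
E[X²] = 0.083333333 + 0.5² = 0.33333333
Var(Z) = 0.33333333*0.33333333 - (-0.5*0.5)²
= 0.11111111 - 0.0625 = 0.048611111

0.048611111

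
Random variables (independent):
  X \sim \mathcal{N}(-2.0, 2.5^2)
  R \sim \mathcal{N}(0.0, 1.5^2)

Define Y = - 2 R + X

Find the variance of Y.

For independent RVs: Var(aX + bY) = a²Var(X) + b²Var(Y)
Var(X) = 6.25
Var(R) = 2.25
Var(Y) = 1²*6.25 + (-2)²*2.25
= 1*6.25 + 4*2.25 = 15.25

15.25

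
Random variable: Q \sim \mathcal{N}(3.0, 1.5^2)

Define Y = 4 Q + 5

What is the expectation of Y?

For Y = 4Q + 5:
E[Y] = 4 * E[Q] + 5
E[Q] = 3.0 = 3
E[Y] = 4 * 3 + 5 = 17

17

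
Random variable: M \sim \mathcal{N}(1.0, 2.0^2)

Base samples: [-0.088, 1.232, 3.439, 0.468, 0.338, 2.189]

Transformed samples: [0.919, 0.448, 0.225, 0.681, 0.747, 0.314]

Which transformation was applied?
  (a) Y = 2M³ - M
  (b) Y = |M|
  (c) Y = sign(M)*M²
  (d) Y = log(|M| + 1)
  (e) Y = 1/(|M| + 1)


Checking option (e) Y = 1/(|M| + 1):
  M = -0.088 -> Y = 0.919 ✓
  M = 1.232 -> Y = 0.448 ✓
  M = 3.439 -> Y = 0.225 ✓
All samples match this transformation.

(e) 1/(|M| + 1)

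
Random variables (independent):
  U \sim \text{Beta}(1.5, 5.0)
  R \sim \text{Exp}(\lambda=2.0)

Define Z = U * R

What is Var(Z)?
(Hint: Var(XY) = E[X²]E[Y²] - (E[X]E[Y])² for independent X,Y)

Var(XY) = E[X²]E[Y²] - (E[X]E[Y])²
E[U] = 0.23076923, Var(U) = 0.023668639
E[R] = 0.5, Var(R) = 0.25
E[U²] = 0.023668639 + 0.23076923² = 0.076923077
E[R²] = 0.25 + 0.5² = 0.5
Var(Z) = 0.076923077*0.5 - (0.23076923*0.5)²
= 0.038461538 - 0.013313609 = 0.025147929

0.025147929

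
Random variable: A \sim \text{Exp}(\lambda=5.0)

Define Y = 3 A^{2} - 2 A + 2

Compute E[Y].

E[Y] = 3*E[A²] - 2*E[A] + 2
E[A] = 0.2
E[A²] = Var(A) + (E[A])² = 0.04 + 0.04 = 0.08
E[Y] = 3*0.08 - 2*0.2 + 2 = 1.84

1.84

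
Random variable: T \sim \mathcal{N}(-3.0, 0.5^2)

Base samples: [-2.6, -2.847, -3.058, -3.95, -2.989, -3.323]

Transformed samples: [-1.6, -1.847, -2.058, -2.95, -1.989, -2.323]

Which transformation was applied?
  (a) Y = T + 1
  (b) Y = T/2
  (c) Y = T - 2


Checking option (a) Y = T + 1:
  T = -2.6 -> Y = -1.6 ✓
  T = -2.847 -> Y = -1.847 ✓
  T = -3.058 -> Y = -2.058 ✓
All samples match this transformation.

(a) T + 1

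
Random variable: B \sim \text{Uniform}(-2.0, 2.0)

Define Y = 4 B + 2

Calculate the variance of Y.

For Y = aB + b: Var(Y) = a² * Var(B)
Var(B) = (2 + 2)^2/12 = 1.3333333
Var(Y) = 4² * 1.3333333 = 16 * 1.3333333 = 21.333333

21.333333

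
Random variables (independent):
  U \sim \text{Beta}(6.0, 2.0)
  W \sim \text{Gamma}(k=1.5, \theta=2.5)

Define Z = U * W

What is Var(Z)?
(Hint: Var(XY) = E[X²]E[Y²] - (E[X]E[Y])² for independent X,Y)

Var(XY) = E[X²]E[Y²] - (E[X]E[Y])²
E[U] = 0.75, Var(U) = 0.020833333
E[W] = 3.75, Var(W) = 9.375
E[U²] = 0.020833333 + 0.75² = 0.58333333
E[W²] = 9.375 + 3.75² = 23.4375
Var(Z) = 0.58333333*23.4375 - (0.75*3.75)²
= 13.671875 - 7.9101562 = 5.7617188

5.7617188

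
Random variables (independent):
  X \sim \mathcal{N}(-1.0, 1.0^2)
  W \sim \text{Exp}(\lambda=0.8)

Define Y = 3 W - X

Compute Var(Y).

For independent RVs: Var(aX + bY) = a²Var(X) + b²Var(Y)
Var(X) = 1
Var(W) = 1.5625
Var(Y) = (-1)²*1 + 3²*1.5625
= 1*1 + 9*1.5625 = 15.0625

15.0625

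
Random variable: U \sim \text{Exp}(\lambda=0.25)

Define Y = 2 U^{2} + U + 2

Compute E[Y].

E[Y] = 2*E[U²] + 1*E[U] + 2
E[U] = 4
E[U²] = Var(U) + (E[U])² = 16 + 16 = 32
E[Y] = 2*32 + 1*4 + 2 = 70

70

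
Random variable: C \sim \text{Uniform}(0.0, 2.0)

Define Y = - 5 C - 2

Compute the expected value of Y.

For Y = -5C - 2:
E[Y] = -5 * E[C] - 2
E[C] = (0 + 2)/2 = 1
E[Y] = -5 * 1 - 2 = -7

-7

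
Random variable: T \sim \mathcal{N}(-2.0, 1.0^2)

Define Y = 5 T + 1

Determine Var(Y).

For Y = aT + b: Var(Y) = a² * Var(T)
Var(T) = 1.0^2 = 1
Var(Y) = 5² * 1 = 25 * 1 = 25

25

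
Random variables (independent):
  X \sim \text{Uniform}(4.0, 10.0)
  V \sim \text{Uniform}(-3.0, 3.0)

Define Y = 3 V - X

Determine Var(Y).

For independent RVs: Var(aX + bY) = a²Var(X) + b²Var(Y)
Var(X) = 3
Var(V) = 3
Var(Y) = (-1)²*3 + 3²*3
= 1*3 + 9*3 = 30

30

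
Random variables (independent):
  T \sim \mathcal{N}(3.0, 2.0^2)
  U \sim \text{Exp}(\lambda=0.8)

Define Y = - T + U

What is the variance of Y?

For independent RVs: Var(aX + bY) = a²Var(X) + b²Var(Y)
Var(T) = 4
Var(U) = 1.5625
Var(Y) = (-1)²*4 + 1²*1.5625
= 1*4 + 1*1.5625 = 5.5625

5.5625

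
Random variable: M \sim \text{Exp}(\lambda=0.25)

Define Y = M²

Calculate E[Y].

Using E[X²] = Var(X) + (E[X])²:
E[M] = 4
Var(M) = 1/0.25^2 = 16
E[M²] = 16 + 4² = 16 + 16 = 32

32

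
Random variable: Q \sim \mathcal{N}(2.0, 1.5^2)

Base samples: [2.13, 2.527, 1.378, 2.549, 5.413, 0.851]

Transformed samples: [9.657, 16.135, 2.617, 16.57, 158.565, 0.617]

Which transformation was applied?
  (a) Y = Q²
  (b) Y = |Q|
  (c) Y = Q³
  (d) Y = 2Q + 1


Checking option (c) Y = Q³:
  Q = 2.13 -> Y = 9.657 ✓
  Q = 2.527 -> Y = 16.135 ✓
  Q = 1.378 -> Y = 2.617 ✓
All samples match this transformation.

(c) Q³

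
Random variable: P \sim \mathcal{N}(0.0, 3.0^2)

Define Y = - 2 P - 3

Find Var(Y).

For Y = aP + b: Var(Y) = a² * Var(P)
Var(P) = 3.0^2 = 9
Var(Y) = (-2)² * 9 = 4 * 9 = 36

36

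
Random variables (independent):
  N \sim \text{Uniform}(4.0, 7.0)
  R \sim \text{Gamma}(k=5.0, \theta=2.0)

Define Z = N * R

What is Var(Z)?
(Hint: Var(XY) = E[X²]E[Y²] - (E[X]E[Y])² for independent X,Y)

Var(XY) = E[X²]E[Y²] - (E[X]E[Y])²
E[N] = 5.5, Var(N) = 0.75
E[R] = 10, Var(R) = 20
E[N²] = 0.75 + 5.5² = 31
E[R²] = 20 + 10² = 120
Var(Z) = 31*120 - (5.5*10)²
= 3720 - 3025 = 695

695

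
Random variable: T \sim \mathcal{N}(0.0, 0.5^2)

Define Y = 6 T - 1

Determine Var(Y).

For Y = aT + b: Var(Y) = a² * Var(T)
Var(T) = 0.5^2 = 0.25
Var(Y) = 6² * 0.25 = 36 * 0.25 = 9

9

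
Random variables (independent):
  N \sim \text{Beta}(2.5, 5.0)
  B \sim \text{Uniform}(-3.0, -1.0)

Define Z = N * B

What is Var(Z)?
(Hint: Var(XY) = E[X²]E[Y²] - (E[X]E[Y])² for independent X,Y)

Var(XY) = E[X²]E[Y²] - (E[X]E[Y])²
E[N] = 0.33333333, Var(N) = 0.026143791
E[B] = -2, Var(B) = 0.33333333
E[N²] = 0.026143791 + 0.33333333² = 0.1372549
E[B²] = 0.33333333 + (-2)² = 4.3333333
Var(Z) = 0.1372549*4.3333333 - (0.33333333*(-2))²
= 0.59477124 - 0.44444444 = 0.1503268

0.1503268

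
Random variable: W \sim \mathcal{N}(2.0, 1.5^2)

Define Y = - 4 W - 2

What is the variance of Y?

For Y = aW + b: Var(Y) = a² * Var(W)
Var(W) = 1.5^2 = 2.25
Var(Y) = (-4)² * 2.25 = 16 * 2.25 = 36

36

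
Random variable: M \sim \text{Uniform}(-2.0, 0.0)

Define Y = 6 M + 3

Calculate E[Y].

For Y = 6M + 3:
E[Y] = 6 * E[M] + 3
E[M] = (-2 + 0)/2 = -1
E[Y] = 6 * (-1) + 3 = -3

-3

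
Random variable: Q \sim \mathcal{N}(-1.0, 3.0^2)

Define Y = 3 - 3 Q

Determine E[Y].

For Y = -3Q + 3:
E[Y] = -3 * E[Q] + 3
E[Q] = -1.0 = -1
E[Y] = -3 * (-1) + 3 = 6

6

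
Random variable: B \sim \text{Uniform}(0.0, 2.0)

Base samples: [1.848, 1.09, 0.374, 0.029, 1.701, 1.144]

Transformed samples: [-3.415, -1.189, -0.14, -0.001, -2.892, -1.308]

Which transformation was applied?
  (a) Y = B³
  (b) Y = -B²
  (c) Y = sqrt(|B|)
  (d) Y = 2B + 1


Checking option (b) Y = -B²:
  B = 1.848 -> Y = -3.415 ✓
  B = 1.09 -> Y = -1.189 ✓
  B = 0.374 -> Y = -0.14 ✓
All samples match this transformation.

(b) -B²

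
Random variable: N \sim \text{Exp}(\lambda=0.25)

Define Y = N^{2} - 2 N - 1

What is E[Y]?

E[Y] = 1*E[N²] - 2*E[N] - 1
E[N] = 4
E[N²] = Var(N) + (E[N])² = 16 + 16 = 32
E[Y] = 1*32 - 2*4 - 1 = 23

23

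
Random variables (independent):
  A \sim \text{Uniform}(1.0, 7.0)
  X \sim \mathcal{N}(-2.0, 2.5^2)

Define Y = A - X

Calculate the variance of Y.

For independent RVs: Var(aX + bY) = a²Var(X) + b²Var(Y)
Var(A) = 3
Var(X) = 6.25
Var(Y) = 1²*3 + (-1)²*6.25
= 1*3 + 1*6.25 = 9.25

9.25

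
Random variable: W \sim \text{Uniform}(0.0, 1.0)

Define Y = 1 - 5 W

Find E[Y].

For Y = -5W + 1:
E[Y] = -5 * E[W] + 1
E[W] = (0 + 1)/2 = 0.5
E[Y] = -5 * 0.5 + 1 = -1.5

-1.5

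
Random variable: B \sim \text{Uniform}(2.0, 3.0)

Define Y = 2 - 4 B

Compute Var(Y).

For Y = aB + b: Var(Y) = a² * Var(B)
Var(B) = (3 - 2)^2/12 = 0.083333333
Var(Y) = (-4)² * 0.083333333 = 16 * 0.083333333 = 1.3333333

1.3333333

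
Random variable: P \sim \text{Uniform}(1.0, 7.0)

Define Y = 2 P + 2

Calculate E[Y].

For Y = 2P + 2:
E[Y] = 2 * E[P] + 2
E[P] = (1 + 7)/2 = 4
E[Y] = 2 * 4 + 2 = 10

10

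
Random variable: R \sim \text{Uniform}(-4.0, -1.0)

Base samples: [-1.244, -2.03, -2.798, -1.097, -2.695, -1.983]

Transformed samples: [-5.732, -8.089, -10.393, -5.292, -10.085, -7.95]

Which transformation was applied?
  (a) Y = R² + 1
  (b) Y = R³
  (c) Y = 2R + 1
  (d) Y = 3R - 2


Checking option (d) Y = 3R - 2:
  R = -1.244 -> Y = -5.732 ✓
  R = -2.03 -> Y = -8.089 ✓
  R = -2.798 -> Y = -10.393 ✓
All samples match this transformation.

(d) 3R - 2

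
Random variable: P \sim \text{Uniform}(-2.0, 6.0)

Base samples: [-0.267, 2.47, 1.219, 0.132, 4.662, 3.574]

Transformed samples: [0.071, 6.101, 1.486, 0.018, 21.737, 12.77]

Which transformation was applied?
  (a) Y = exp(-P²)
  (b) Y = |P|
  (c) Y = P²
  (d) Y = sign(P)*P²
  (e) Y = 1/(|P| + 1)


Checking option (c) Y = P²:
  P = -0.267 -> Y = 0.071 ✓
  P = 2.47 -> Y = 6.101 ✓
  P = 1.219 -> Y = 1.486 ✓
All samples match this transformation.

(c) P²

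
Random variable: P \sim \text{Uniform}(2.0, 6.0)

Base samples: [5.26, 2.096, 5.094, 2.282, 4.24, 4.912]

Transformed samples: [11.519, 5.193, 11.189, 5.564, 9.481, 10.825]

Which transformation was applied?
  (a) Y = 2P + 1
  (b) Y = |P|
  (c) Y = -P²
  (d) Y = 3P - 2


Checking option (a) Y = 2P + 1:
  P = 5.26 -> Y = 11.519 ✓
  P = 2.096 -> Y = 5.193 ✓
  P = 5.094 -> Y = 11.189 ✓
All samples match this transformation.

(a) 2P + 1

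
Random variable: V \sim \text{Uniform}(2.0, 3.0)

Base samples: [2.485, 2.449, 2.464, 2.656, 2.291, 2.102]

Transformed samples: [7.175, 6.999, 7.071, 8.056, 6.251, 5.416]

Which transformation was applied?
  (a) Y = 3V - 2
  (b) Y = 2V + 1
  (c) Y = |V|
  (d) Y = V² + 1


Checking option (d) Y = V² + 1:
  V = 2.485 -> Y = 7.175 ✓
  V = 2.449 -> Y = 6.999 ✓
  V = 2.464 -> Y = 7.071 ✓
All samples match this transformation.

(d) V² + 1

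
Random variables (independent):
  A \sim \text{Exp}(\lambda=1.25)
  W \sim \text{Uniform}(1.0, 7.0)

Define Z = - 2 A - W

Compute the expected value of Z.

E[Z] = -2*E[A] - 1*E[W]
E[A] = 0.8
E[W] = 4
E[Z] = -2*0.8 - 1*4 = -5.6

-5.6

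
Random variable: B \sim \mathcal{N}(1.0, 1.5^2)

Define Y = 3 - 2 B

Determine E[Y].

For Y = -2B + 3:
E[Y] = -2 * E[B] + 3
E[B] = 1.0 = 1
E[Y] = -2 * 1 + 3 = 1

1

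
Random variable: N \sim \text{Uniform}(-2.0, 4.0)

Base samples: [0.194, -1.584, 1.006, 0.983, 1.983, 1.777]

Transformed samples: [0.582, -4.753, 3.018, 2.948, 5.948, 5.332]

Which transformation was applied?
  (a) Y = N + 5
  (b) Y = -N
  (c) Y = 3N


Checking option (c) Y = 3N:
  N = 0.194 -> Y = 0.582 ✓
  N = -1.584 -> Y = -4.753 ✓
  N = 1.006 -> Y = 3.018 ✓
All samples match this transformation.

(c) 3N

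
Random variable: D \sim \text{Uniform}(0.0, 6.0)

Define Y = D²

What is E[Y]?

E[D²] = Var(D) + (E[D])² = 3 + 9 = 12

12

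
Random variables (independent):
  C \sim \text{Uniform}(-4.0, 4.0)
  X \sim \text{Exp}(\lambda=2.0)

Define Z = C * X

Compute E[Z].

For independent RVs: E[XY] = E[X]*E[Y]
E[C] = 0
E[X] = 0.5
E[Z] = 0 * 0.5 = 0

0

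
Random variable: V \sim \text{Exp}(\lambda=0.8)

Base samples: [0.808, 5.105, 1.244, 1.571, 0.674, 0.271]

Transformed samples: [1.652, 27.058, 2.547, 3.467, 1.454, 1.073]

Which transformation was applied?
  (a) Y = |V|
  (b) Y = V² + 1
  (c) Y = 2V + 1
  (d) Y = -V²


Checking option (b) Y = V² + 1:
  V = 0.808 -> Y = 1.652 ✓
  V = 5.105 -> Y = 27.058 ✓
  V = 1.244 -> Y = 2.547 ✓
All samples match this transformation.

(b) V² + 1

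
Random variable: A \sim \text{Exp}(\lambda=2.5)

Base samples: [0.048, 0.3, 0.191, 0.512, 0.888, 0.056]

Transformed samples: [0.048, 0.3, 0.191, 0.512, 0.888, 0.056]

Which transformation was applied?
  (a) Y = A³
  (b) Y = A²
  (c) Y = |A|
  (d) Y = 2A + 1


Checking option (c) Y = |A|:
  A = 0.048 -> Y = 0.048 ✓
  A = 0.3 -> Y = 0.3 ✓
  A = 0.191 -> Y = 0.191 ✓
All samples match this transformation.

(c) |A|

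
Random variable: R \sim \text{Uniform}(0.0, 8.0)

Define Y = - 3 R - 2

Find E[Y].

For Y = -3R - 2:
E[Y] = -3 * E[R] - 2
E[R] = (0 + 8)/2 = 4
E[Y] = -3 * 4 - 2 = -14

-14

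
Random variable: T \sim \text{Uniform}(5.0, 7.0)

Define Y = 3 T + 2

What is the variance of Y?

For Y = aT + b: Var(Y) = a² * Var(T)
Var(T) = (7 - 5)^2/12 = 0.33333333
Var(Y) = 3² * 0.33333333 = 9 * 0.33333333 = 3

3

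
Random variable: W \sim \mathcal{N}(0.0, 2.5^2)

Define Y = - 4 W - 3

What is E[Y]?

For Y = -4W - 3:
E[Y] = -4 * E[W] - 3
E[W] = 0.0 = 0
E[Y] = -4 * 0 - 3 = -3

-3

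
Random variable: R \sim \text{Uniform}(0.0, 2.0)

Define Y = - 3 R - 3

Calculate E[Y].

For Y = -3R - 3:
E[Y] = -3 * E[R] - 3
E[R] = (0 + 2)/2 = 1
E[Y] = -3 * 1 - 3 = -6

-6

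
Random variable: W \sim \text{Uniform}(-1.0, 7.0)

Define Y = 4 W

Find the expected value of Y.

For Y = 4W:
E[Y] = 4 * E[W]
E[W] = (-1 + 7)/2 = 3
E[Y] = 4 * 3 = 12

12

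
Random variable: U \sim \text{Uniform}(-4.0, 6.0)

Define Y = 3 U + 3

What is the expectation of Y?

For Y = 3U + 3:
E[Y] = 3 * E[U] + 3
E[U] = (-4 + 6)/2 = 1
E[Y] = 3 * 1 + 3 = 6

6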